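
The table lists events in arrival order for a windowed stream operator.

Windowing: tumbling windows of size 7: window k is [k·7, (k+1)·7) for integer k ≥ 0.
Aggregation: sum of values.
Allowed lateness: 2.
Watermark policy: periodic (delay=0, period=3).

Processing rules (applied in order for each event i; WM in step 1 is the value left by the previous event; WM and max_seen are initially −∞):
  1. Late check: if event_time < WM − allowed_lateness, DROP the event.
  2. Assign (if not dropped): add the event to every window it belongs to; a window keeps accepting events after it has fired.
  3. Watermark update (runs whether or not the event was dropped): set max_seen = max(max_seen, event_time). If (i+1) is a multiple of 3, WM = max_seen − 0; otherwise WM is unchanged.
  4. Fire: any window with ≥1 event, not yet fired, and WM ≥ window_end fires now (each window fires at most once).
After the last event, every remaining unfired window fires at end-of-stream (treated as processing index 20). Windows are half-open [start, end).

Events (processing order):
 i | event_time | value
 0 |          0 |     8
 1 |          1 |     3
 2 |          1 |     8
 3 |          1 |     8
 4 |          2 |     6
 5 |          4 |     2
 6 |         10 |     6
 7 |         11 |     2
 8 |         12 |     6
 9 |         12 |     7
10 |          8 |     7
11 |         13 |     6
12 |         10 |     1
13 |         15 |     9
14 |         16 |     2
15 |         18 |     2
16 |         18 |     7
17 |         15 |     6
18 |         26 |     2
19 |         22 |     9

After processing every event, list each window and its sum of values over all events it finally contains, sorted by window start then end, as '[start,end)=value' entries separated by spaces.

i=0 t=0 v=8: → [0,7); WM=−∞
i=1 t=1 v=3: → [0,7); WM=−∞
i=2 t=1 v=8: → [0,7); WM=1
i=3 t=1 v=8: → [0,7); WM=1
i=4 t=2 v=6: → [0,7); WM=1
i=5 t=4 v=2: → [0,7); WM=4
i=6 t=10 v=6: → [7,14); WM=4
i=7 t=11 v=2: → [7,14); WM=4
i=8 t=12 v=6: → [7,14); WM=12; [0,7) fires=35
i=9 t=12 v=7: → [7,14); WM=12
i=10 t=8 v=7: DROP (t<12-2); WM=12
i=11 t=13 v=6: → [7,14); WM=13
i=12 t=10 v=1: DROP (t<13-2); WM=13
i=13 t=15 v=9: → [14,21); WM=13
i=14 t=16 v=2: → [14,21); WM=16; [7,14) fires=27
i=15 t=18 v=2: → [14,21); WM=16
i=16 t=18 v=7: → [14,21); WM=16
i=17 t=15 v=6: → [14,21); WM=18
i=18 t=26 v=2: → [21,28); WM=18
i=19 t=22 v=9: → [21,28); WM=18

[0,7)=35 [7,14)=27 [14,21)=26 [21,28)=11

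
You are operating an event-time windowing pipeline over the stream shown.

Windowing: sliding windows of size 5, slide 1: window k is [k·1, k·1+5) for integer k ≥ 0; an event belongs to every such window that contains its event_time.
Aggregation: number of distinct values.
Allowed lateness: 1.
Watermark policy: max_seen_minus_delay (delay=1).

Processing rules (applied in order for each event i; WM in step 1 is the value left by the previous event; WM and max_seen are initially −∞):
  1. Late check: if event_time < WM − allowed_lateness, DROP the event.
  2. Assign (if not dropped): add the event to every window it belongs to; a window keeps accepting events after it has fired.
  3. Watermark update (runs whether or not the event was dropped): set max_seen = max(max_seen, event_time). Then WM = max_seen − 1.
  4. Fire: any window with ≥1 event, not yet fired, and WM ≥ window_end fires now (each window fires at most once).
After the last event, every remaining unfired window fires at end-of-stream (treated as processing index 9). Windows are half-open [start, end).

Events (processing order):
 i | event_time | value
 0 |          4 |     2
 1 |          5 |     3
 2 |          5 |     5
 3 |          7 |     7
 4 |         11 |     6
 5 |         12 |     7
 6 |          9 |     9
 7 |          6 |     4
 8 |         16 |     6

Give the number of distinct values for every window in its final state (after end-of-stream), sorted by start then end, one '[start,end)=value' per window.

i=0 t=4 v=2: → [4,9),[3,8),[2,7),[1,6),[0,5); WM=3
i=1 t=5 v=3: → [5,10),[4,9),[3,8),[2,7),[1,6); WM=4
i=2 t=5 v=5: → [5,10),[4,9),[3,8),[2,7),[1,6); WM=4
i=3 t=7 v=7: → [7,12),[6,11),[5,10),[4,9),[3,8); WM=6; [0,5) fires=1 [1,6) fires=3
i=4 t=11 v=6: → [11,16),[10,15),[9,14),[8,13),[7,12); WM=10; [2,7) fires=3 [3,8) fires=4 [4,9) fires=4 [5,10) fires=3
i=5 t=12 v=7: → [12,17),[11,16),[10,15),[9,14),[8,13); WM=11; [6,11) fires=1
i=6 t=9 v=9: DROP (t<11-1); WM=11
i=7 t=6 v=4: DROP (t<11-1); WM=11
i=8 t=16 v=6: → [16,21),[15,20),[14,19),[13,18),[12,17); WM=15; [7,12) fires=2 [8,13) fires=2 [9,14) fires=2 [10,15) fires=2

[0,5)=1 [1,6)=3 [2,7)=3 [3,8)=4 [4,9)=4 [5,10)=3 [6,11)=1 [7,12)=2 [8,13)=2 [9,14)=2 [10,15)=2 [11,16)=2 [12,17)=2 [13,18)=1 [14,19)=1 [15,20)=1 [16,21)=1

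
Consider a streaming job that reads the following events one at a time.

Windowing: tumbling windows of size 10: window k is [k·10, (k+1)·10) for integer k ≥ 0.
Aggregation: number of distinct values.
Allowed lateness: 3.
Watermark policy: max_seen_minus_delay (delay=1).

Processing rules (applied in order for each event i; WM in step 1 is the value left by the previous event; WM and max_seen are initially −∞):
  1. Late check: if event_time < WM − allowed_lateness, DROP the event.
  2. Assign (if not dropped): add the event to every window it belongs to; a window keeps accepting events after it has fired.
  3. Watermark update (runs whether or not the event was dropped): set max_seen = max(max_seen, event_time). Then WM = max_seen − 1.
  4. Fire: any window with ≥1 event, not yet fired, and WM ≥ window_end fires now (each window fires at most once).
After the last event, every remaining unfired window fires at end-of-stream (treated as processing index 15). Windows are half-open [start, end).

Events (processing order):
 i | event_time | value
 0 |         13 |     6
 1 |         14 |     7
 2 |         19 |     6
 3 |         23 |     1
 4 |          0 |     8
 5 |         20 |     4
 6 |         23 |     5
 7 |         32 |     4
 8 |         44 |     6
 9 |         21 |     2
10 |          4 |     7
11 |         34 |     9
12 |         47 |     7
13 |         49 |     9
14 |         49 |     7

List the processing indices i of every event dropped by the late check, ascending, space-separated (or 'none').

i=0 t=13 v=6: → [10,20); WM=12
i=1 t=14 v=7: → [10,20); WM=13
i=2 t=19 v=6: → [10,20); WM=18
i=3 t=23 v=1: → [20,30); WM=22; [10,20) fires=2
i=4 t=0 v=8: DROP (t<22-3); WM=22
i=5 t=20 v=4: → [20,30); WM=22
i=6 t=23 v=5: → [20,30); WM=22
i=7 t=32 v=4: → [30,40); WM=31; [20,30) fires=3
i=8 t=44 v=6: → [40,50); WM=43; [30,40) fires=1
i=9 t=21 v=2: DROP (t<43-3); WM=43
i=10 t=4 v=7: DROP (t<43-3); WM=43
i=11 t=34 v=9: DROP (t<43-3); WM=43
i=12 t=47 v=7: → [40,50); WM=46
i=13 t=49 v=9: → [40,50); WM=48
i=14 t=49 v=7: → [40,50); WM=48

4 9 10 11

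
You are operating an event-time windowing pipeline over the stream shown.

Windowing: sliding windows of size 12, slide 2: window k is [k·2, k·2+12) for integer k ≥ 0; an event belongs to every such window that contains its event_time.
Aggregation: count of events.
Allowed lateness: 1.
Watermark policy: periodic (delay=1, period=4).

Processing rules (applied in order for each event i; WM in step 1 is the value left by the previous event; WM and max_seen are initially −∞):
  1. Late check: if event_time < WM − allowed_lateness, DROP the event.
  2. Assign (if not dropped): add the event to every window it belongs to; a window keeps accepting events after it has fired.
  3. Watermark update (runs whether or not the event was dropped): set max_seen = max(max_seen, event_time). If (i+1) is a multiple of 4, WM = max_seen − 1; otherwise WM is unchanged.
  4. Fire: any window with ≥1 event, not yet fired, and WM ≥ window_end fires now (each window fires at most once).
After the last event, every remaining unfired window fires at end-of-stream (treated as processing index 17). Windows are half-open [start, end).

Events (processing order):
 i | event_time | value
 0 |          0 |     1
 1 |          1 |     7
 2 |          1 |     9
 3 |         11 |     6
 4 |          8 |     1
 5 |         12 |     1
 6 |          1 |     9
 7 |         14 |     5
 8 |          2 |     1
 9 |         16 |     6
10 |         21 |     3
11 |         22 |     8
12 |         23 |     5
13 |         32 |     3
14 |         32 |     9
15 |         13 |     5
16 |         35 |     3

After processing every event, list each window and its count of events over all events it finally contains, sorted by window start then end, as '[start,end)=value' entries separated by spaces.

i=0 t=0 v=1: → [0,12); WM=−∞
i=1 t=1 v=7: → [0,12); WM=−∞
i=2 t=1 v=9: → [0,12); WM=−∞
i=3 t=11 v=6: → [10,22),[8,20),[6,18),[4,16),[2,14),[0,12); WM=10
i=4 t=8 v=1: DROP (t<10-1); WM=10
i=5 t=12 v=1: → [12,24),[10,22),[8,20),[6,18),[4,16),[2,14); WM=10
i=6 t=1 v=9: DROP (t<10-1); WM=10
i=7 t=14 v=5: → [14,26),[12,24),[10,22),[8,20),[6,18),[4,16); WM=13; [0,12) fires=4
i=8 t=2 v=1: DROP (t<13-1); WM=13
i=9 t=16 v=6: → [16,28),[14,26),[12,24),[10,22),[8,20),[6,18); WM=13
i=10 t=21 v=3: → [20,32),[18,30),[16,28),[14,26),[12,24),[10,22); WM=13
i=11 t=22 v=8: → [22,34),[20,32),[18,30),[16,28),[14,26),[12,24); WM=21; [2,14) fires=2 [4,16) fires=3 [6,18) fires=4 [8,20) fires=4
i=12 t=23 v=5: → [22,34),[20,32),[18,30),[16,28),[14,26),[12,24); WM=21
i=13 t=32 v=3: → [32,44),[30,42),[28,40),[26,38),[24,36),[22,34); WM=21
i=14 t=32 v=9: → [32,44),[30,42),[28,40),[26,38),[24,36),[22,34); WM=21
i=15 t=13 v=5: DROP (t<21-1); WM=31; [10,22) fires=5 [12,24) fires=6 [14,26) fires=5 [16,28) fires=4 [18,30) fires=3
i=16 t=35 v=3: → [34,46),[32,44),[30,42),[28,40),[26,38),[24,36); WM=31

[0,12)=4 [2,14)=2 [4,16)=3 [6,18)=4 [8,20)=4 [10,22)=5 [12,24)=6 [14,26)=5 [16,28)=4 [18,30)=3 [20,32)=3 [22,34)=4 [24,36)=3 [26,38)=3 [28,40)=3 [30,42)=3 [32,44)=3 [34,46)=1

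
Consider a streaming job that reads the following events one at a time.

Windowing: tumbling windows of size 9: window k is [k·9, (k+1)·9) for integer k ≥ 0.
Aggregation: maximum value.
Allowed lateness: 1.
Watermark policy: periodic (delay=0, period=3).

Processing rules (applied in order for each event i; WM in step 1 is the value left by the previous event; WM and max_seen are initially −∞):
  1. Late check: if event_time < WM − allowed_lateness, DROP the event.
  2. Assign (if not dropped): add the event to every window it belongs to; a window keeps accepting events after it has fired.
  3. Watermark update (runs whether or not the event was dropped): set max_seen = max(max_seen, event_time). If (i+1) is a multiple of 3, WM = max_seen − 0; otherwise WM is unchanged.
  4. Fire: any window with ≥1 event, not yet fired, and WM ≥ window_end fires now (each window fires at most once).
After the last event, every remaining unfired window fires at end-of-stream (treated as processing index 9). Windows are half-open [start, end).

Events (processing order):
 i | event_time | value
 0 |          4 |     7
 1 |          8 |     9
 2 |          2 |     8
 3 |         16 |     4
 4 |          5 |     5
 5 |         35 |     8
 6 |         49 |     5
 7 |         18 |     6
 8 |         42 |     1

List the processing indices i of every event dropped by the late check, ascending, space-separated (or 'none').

4 7

i=0 t=4 v=7: → [0,9); WM=−∞
i=1 t=8 v=9: → [0,9); WM=−∞
i=2 t=2 v=8: → [0,9); WM=8
i=3 t=16 v=4: → [9,18); WM=8
i=4 t=5 v=5: DROP (t<8-1); WM=8
i=5 t=35 v=8: → [27,36); WM=35; [0,9) fires=9 [9,18) fires=4
i=6 t=49 v=5: → [45,54); WM=35
i=7 t=18 v=6: DROP (t<35-1); WM=35
i=8 t=42 v=1: → [36,45); WM=49; [27,36) fires=8 [36,45) fires=1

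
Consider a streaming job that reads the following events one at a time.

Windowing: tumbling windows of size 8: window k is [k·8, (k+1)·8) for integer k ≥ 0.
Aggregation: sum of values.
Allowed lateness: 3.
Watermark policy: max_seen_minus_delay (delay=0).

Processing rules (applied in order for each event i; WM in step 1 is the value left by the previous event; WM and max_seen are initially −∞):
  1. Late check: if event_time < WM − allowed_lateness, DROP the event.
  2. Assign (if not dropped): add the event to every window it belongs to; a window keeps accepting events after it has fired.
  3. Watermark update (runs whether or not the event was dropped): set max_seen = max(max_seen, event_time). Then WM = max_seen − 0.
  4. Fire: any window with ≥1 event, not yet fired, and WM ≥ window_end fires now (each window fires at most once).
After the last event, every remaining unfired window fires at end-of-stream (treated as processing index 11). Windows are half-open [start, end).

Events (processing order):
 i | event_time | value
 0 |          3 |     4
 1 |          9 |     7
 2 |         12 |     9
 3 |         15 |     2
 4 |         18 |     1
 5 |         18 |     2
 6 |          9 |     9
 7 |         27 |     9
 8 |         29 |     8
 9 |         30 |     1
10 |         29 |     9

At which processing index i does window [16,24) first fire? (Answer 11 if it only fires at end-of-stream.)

7

i=0 t=3 v=4: → [0,8); WM=3
i=1 t=9 v=7: → [8,16); WM=9; [0,8) fires=4
i=2 t=12 v=9: → [8,16); WM=12
i=3 t=15 v=2: → [8,16); WM=15
i=4 t=18 v=1: → [16,24); WM=18; [8,16) fires=18
i=5 t=18 v=2: → [16,24); WM=18
i=6 t=9 v=9: DROP (t<18-3); WM=18
i=7 t=27 v=9: → [24,32); WM=27; [16,24) fires=3
i=8 t=29 v=8: → [24,32); WM=29
i=9 t=30 v=1: → [24,32); WM=30
i=10 t=29 v=9: → [24,32); WM=30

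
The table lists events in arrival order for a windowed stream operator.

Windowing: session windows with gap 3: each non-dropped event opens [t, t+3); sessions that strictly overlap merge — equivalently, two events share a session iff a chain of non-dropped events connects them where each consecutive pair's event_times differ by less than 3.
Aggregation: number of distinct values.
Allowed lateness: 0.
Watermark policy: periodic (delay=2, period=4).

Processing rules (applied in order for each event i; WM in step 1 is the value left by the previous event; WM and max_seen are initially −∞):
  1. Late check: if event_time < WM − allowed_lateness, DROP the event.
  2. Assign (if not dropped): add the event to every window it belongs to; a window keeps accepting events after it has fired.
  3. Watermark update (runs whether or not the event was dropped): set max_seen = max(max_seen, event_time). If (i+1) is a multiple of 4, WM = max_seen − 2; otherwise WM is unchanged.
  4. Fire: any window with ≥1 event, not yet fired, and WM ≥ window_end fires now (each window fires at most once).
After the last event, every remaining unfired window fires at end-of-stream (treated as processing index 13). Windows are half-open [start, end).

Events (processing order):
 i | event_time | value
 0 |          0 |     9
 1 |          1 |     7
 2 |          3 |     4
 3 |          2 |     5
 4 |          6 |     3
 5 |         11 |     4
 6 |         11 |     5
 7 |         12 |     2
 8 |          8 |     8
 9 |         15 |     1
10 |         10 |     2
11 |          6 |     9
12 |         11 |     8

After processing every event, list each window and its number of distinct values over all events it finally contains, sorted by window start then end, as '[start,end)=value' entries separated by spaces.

i=0 t=0 v=9: → [0,3); WM=−∞
i=1 t=1 v=7: → [0,4); WM=−∞
i=2 t=3 v=4: → [0,6); WM=−∞
i=3 t=2 v=5: → [0,6); WM=1
i=4 t=6 v=3: → [6,9); WM=1
i=5 t=11 v=4: → [11,14); WM=1
i=6 t=11 v=5: → [11,14); WM=1
i=7 t=12 v=2: → [11,15); WM=10
i=8 t=8 v=8: DROP (t<10-0); WM=10
i=9 t=15 v=1: → [15,18); WM=10
i=10 t=10 v=2: → [10,15); WM=10
i=11 t=6 v=9: DROP (t<10-0); WM=13
i=12 t=11 v=8: DROP (t<13-0); WM=13

[0,6)=4 [6,9)=1 [10,15)=3 [15,18)=1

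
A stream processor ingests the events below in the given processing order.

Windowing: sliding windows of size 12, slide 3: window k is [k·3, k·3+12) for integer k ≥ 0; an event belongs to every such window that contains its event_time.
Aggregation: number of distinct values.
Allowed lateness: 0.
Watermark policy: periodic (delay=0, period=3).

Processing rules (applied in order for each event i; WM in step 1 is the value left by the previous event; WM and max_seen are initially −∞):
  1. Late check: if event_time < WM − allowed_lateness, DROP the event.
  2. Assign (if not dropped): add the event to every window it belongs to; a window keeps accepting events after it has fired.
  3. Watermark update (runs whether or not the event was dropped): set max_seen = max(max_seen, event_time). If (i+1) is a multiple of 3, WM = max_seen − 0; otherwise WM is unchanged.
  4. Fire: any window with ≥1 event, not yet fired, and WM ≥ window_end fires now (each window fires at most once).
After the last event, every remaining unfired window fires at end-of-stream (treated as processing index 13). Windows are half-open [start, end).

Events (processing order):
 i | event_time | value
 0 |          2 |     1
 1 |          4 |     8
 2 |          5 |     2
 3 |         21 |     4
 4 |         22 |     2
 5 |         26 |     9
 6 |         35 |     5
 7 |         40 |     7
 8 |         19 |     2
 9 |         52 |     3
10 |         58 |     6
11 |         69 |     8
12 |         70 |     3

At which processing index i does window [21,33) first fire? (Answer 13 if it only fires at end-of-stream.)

8

i=0 t=2 v=1: → [0,12); WM=−∞
i=1 t=4 v=8: → [3,15),[0,12); WM=−∞
i=2 t=5 v=2: → [3,15),[0,12); WM=5
i=3 t=21 v=4: → [21,33),[18,30),[15,27),[12,24); WM=5
i=4 t=22 v=2: → [21,33),[18,30),[15,27),[12,24); WM=5
i=5 t=26 v=9: → [24,36),[21,33),[18,30),[15,27); WM=26; [0,12) fires=3 [3,15) fires=2 [12,24) fires=2
i=6 t=35 v=5: → [33,45),[30,42),[27,39),[24,36); WM=26
i=7 t=40 v=7: → [39,51),[36,48),[33,45),[30,42); WM=26
i=8 t=19 v=2: DROP (t<26-0); WM=40; [15,27) fires=3 [18,30) fires=3 [21,33) fires=3 [24,36) fires=2 [27,39) fires=1
i=9 t=52 v=3: → [51,63),[48,60),[45,57),[42,54); WM=40
i=10 t=58 v=6: → [57,69),[54,66),[51,63),[48,60); WM=40
i=11 t=69 v=8: → [69,81),[66,78),[63,75),[60,72); WM=69; [30,42) fires=2 [33,45) fires=2 [36,48) fires=1 [39,51) fires=1 [42,54) fires=1 [45,57) fires=1 [48,60) fires=2 [51,63) fires=2 [54,66) fires=1 [57,69) fires=1
i=12 t=70 v=3: → [69,81),[66,78),[63,75),[60,72); WM=69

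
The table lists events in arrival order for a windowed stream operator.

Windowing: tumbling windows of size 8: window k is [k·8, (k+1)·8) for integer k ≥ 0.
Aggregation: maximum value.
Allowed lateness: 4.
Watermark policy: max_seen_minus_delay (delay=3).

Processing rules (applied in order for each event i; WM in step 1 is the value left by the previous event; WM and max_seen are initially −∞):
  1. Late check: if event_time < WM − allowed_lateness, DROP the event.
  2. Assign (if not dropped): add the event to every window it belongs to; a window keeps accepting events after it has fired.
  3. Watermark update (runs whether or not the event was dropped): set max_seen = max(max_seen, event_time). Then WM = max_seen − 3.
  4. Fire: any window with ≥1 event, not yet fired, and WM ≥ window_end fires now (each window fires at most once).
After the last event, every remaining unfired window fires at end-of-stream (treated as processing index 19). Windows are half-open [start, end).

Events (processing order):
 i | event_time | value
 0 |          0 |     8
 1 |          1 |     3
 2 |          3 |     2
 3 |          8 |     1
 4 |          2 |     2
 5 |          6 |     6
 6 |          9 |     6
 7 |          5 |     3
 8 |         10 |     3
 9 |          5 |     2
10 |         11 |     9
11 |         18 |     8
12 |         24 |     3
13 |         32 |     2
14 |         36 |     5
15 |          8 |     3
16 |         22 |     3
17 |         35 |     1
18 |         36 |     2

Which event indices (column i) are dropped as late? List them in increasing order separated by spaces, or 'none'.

i=0 t=0 v=8: → [0,8); WM=-3
i=1 t=1 v=3: → [0,8); WM=-2
i=2 t=3 v=2: → [0,8); WM=0
i=3 t=8 v=1: → [8,16); WM=5
i=4 t=2 v=2: → [0,8); WM=5
i=5 t=6 v=6: → [0,8); WM=5
i=6 t=9 v=6: → [8,16); WM=6
i=7 t=5 v=3: → [0,8); WM=6
i=8 t=10 v=3: → [8,16); WM=7
i=9 t=5 v=2: → [0,8); WM=7
i=10 t=11 v=9: → [8,16); WM=8; [0,8) fires=8
i=11 t=18 v=8: → [16,24); WM=15
i=12 t=24 v=3: → [24,32); WM=21; [8,16) fires=9
i=13 t=32 v=2: → [32,40); WM=29; [16,24) fires=8
i=14 t=36 v=5: → [32,40); WM=33; [24,32) fires=3
i=15 t=8 v=3: DROP (t<33-4); WM=33
i=16 t=22 v=3: DROP (t<33-4); WM=33
i=17 t=35 v=1: → [32,40); WM=33
i=18 t=36 v=2: → [32,40); WM=33

15 16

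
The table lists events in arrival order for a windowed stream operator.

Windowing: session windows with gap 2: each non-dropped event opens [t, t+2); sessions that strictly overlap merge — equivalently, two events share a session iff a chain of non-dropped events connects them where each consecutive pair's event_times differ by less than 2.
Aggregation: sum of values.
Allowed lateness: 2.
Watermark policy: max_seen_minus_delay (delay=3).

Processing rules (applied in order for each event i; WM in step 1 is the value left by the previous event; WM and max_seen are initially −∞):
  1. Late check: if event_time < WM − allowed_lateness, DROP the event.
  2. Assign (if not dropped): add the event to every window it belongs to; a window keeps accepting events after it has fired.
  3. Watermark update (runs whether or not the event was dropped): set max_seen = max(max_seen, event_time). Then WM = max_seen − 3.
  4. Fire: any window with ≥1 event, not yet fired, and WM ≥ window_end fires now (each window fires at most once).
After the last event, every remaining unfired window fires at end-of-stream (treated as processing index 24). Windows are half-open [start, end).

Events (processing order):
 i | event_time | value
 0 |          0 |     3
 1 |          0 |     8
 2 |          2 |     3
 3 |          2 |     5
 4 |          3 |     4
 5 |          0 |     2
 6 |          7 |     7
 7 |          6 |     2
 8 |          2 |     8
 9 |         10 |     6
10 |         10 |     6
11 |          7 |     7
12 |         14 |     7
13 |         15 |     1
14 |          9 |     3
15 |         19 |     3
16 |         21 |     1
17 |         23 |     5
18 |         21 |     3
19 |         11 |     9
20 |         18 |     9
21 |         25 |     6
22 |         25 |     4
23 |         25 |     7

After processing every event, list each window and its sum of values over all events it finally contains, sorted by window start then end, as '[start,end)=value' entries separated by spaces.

[0,2)=13 [2,5)=20 [6,9)=16 [10,12)=12 [14,17)=8 [18,21)=12 [21,23)=4 [23,25)=5 [25,27)=17

i=0 t=0 v=3: → [0,2); WM=-3
i=1 t=0 v=8: → [0,2); WM=-3
i=2 t=2 v=3: → [2,4); WM=-1
i=3 t=2 v=5: → [2,4); WM=-1
i=4 t=3 v=4: → [2,5); WM=0
i=5 t=0 v=2: → [0,2); WM=0
i=6 t=7 v=7: → [7,9); WM=4
i=7 t=6 v=2: → [6,9); WM=4
i=8 t=2 v=8: → [2,5); WM=4
i=9 t=10 v=6: → [10,12); WM=7
i=10 t=10 v=6: → [10,12); WM=7
i=11 t=7 v=7: → [6,9); WM=7
i=12 t=14 v=7: → [14,16); WM=11
i=13 t=15 v=1: → [14,17); WM=12
i=14 t=9 v=3: DROP (t<12-2); WM=12
i=15 t=19 v=3: → [19,21); WM=16
i=16 t=21 v=1: → [21,23); WM=18
i=17 t=23 v=5: → [23,25); WM=20
i=18 t=21 v=3: → [21,23); WM=20
i=19 t=11 v=9: DROP (t<20-2); WM=20
i=20 t=18 v=9: → [18,21); WM=20
i=21 t=25 v=6: → [25,27); WM=22
i=22 t=25 v=4: → [25,27); WM=22
i=23 t=25 v=7: → [25,27); WM=22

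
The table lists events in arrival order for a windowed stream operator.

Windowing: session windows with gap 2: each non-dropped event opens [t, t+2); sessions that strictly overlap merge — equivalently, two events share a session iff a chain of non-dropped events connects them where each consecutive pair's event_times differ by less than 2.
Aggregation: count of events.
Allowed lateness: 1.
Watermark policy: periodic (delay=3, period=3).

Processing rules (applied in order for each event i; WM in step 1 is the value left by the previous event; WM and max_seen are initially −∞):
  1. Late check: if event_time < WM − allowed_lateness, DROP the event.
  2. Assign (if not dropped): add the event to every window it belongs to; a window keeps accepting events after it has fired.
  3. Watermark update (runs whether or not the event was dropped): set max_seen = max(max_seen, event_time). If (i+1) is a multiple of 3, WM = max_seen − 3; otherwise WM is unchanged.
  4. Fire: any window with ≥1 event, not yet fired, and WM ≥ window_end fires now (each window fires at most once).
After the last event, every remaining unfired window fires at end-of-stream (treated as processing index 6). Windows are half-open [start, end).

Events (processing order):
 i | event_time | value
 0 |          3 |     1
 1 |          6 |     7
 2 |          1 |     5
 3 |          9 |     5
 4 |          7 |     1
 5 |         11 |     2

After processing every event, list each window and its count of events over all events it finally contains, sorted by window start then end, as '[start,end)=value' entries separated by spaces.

i=0 t=3 v=1: → [3,5); WM=−∞
i=1 t=6 v=7: → [6,8); WM=−∞
i=2 t=1 v=5: → [1,3); WM=3
i=3 t=9 v=5: → [9,11); WM=3
i=4 t=7 v=1: → [6,9); WM=3
i=5 t=11 v=2: → [11,13); WM=8

[1,3)=1 [3,5)=1 [6,9)=2 [9,11)=1 [11,13)=1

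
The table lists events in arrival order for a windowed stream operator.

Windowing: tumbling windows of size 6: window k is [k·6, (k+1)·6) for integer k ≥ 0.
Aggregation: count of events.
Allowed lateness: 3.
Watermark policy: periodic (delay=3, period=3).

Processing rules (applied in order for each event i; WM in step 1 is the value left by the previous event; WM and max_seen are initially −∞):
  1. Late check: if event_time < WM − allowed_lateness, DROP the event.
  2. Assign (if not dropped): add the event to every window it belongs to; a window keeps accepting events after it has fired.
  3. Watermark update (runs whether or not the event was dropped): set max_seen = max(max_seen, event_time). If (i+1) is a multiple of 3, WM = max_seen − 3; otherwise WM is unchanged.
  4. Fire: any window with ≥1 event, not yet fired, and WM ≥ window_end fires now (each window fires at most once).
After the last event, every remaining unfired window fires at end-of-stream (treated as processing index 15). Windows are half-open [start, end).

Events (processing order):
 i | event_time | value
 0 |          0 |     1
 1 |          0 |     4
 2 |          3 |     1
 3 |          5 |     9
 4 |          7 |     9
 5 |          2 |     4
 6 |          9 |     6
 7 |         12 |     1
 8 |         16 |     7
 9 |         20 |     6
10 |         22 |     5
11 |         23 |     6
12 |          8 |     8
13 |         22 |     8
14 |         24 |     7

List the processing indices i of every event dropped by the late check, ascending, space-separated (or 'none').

i=0 t=0 v=1: → [0,6); WM=−∞
i=1 t=0 v=4: → [0,6); WM=−∞
i=2 t=3 v=1: → [0,6); WM=0
i=3 t=5 v=9: → [0,6); WM=0
i=4 t=7 v=9: → [6,12); WM=0
i=5 t=2 v=4: → [0,6); WM=4
i=6 t=9 v=6: → [6,12); WM=4
i=7 t=12 v=1: → [12,18); WM=4
i=8 t=16 v=7: → [12,18); WM=13; [0,6) fires=5 [6,12) fires=2
i=9 t=20 v=6: → [18,24); WM=13
i=10 t=22 v=5: → [18,24); WM=13
i=11 t=23 v=6: → [18,24); WM=20; [12,18) fires=2
i=12 t=8 v=8: DROP (t<20-3); WM=20
i=13 t=22 v=8: → [18,24); WM=20
i=14 t=24 v=7: → [24,30); WM=21

12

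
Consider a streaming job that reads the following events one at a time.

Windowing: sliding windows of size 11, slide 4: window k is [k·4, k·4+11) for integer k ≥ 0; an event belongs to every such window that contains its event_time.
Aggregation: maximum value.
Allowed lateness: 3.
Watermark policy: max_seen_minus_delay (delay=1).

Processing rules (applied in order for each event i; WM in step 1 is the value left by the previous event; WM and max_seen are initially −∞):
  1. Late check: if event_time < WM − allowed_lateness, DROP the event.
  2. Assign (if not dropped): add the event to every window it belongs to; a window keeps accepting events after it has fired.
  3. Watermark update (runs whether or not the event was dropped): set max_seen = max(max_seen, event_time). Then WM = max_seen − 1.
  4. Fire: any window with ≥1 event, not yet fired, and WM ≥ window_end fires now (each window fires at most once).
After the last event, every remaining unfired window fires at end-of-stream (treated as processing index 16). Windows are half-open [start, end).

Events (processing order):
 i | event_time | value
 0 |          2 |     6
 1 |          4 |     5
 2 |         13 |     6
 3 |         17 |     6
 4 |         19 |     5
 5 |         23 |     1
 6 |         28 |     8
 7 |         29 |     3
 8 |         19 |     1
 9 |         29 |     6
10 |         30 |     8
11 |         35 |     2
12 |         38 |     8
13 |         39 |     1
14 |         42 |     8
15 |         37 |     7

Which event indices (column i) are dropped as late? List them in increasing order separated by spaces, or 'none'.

i=0 t=2 v=6: → [0,11); WM=1
i=1 t=4 v=5: → [4,15),[0,11); WM=3
i=2 t=13 v=6: → [12,23),[8,19),[4,15); WM=12; [0,11) fires=6
i=3 t=17 v=6: → [16,27),[12,23),[8,19); WM=16; [4,15) fires=6
i=4 t=19 v=5: → [16,27),[12,23); WM=18
i=5 t=23 v=1: → [20,31),[16,27); WM=22; [8,19) fires=6
i=6 t=28 v=8: → [28,39),[24,35),[20,31); WM=27; [12,23) fires=6 [16,27) fires=6
i=7 t=29 v=3: → [28,39),[24,35),[20,31); WM=28
i=8 t=19 v=1: DROP (t<28-3); WM=28
i=9 t=29 v=6: → [28,39),[24,35),[20,31); WM=28
i=10 t=30 v=8: → [28,39),[24,35),[20,31); WM=29
i=11 t=35 v=2: → [32,43),[28,39); WM=34; [20,31) fires=8
i=12 t=38 v=8: → [36,47),[32,43),[28,39); WM=37; [24,35) fires=8
i=13 t=39 v=1: → [36,47),[32,43); WM=38
i=14 t=42 v=8: → [40,51),[36,47),[32,43); WM=41; [28,39) fires=8
i=15 t=37 v=7: DROP (t<41-3); WM=41

8 15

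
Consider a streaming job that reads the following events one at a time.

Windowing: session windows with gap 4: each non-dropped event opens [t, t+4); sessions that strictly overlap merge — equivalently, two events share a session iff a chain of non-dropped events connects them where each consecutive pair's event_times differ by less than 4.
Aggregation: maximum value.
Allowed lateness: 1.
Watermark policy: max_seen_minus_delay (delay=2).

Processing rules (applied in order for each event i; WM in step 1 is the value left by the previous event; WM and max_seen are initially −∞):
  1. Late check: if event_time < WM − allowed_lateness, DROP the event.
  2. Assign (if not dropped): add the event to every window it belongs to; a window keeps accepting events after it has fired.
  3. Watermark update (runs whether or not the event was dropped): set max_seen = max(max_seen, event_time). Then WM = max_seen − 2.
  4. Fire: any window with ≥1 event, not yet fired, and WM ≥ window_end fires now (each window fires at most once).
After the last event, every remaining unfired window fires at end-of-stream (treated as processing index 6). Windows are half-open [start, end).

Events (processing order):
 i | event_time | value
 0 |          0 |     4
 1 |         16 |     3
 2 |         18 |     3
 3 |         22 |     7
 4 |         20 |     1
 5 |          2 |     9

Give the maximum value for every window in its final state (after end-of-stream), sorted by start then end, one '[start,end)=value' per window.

[0,4)=4 [16,26)=7

i=0 t=0 v=4: → [0,4); WM=-2
i=1 t=16 v=3: → [16,20); WM=14
i=2 t=18 v=3: → [16,22); WM=16
i=3 t=22 v=7: → [22,26); WM=20
i=4 t=20 v=1: → [16,26); WM=20
i=5 t=2 v=9: DROP (t<20-1); WM=20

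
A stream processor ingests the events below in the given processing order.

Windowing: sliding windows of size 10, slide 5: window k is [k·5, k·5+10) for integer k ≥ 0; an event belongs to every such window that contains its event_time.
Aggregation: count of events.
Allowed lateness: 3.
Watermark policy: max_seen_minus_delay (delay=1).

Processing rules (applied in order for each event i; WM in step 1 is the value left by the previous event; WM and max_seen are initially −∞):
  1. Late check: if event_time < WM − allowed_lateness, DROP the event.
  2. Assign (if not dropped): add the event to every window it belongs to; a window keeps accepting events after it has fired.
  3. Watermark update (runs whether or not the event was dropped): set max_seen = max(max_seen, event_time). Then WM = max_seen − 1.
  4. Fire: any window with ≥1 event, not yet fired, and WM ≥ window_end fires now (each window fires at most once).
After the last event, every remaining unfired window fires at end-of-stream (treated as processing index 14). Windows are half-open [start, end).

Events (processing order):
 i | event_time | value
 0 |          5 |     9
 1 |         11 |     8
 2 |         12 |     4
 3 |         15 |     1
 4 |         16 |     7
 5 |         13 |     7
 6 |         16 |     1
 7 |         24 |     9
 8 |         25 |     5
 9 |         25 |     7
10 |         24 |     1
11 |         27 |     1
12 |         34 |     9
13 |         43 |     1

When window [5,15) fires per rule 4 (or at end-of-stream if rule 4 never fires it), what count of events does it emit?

3

i=0 t=5 v=9: → [5,15),[0,10); WM=4
i=1 t=11 v=8: → [10,20),[5,15); WM=10; [0,10) fires=1
i=2 t=12 v=4: → [10,20),[5,15); WM=11
i=3 t=15 v=1: → [15,25),[10,20); WM=14
i=4 t=16 v=7: → [15,25),[10,20); WM=15; [5,15) fires=3
i=5 t=13 v=7: → [10,20),[5,15); WM=15
i=6 t=16 v=1: → [15,25),[10,20); WM=15
i=7 t=24 v=9: → [20,30),[15,25); WM=23; [10,20) fires=6
i=8 t=25 v=5: → [25,35),[20,30); WM=24
i=9 t=25 v=7: → [25,35),[20,30); WM=24
i=10 t=24 v=1: → [20,30),[15,25); WM=24
i=11 t=27 v=1: → [25,35),[20,30); WM=26; [15,25) fires=5
i=12 t=34 v=9: → [30,40),[25,35); WM=33; [20,30) fires=5
i=13 t=43 v=1: → [40,50),[35,45); WM=42; [25,35) fires=4 [30,40) fires=1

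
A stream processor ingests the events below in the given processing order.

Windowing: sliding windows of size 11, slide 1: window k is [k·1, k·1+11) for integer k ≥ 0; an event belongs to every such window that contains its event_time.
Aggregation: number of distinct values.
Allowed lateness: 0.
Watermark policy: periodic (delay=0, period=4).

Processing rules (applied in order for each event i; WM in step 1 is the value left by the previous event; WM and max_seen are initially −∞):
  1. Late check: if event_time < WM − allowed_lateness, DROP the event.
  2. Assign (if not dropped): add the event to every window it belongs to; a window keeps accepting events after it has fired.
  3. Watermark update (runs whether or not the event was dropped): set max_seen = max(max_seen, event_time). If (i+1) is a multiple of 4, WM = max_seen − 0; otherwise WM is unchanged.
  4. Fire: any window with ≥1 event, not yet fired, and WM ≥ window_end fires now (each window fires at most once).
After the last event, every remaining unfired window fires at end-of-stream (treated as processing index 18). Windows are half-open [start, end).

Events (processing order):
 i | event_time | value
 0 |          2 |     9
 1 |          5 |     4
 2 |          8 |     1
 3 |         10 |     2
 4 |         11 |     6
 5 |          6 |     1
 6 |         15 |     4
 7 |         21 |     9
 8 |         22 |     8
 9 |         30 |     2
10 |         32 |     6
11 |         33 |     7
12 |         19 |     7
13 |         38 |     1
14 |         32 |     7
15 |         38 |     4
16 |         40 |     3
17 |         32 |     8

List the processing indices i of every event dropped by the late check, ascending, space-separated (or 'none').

i=0 t=2 v=9: → [2,13),[1,12),[0,11); WM=−∞
i=1 t=5 v=4: → [5,16),[4,15),[3,14),[2,13),[1,12),[0,11); WM=−∞
i=2 t=8 v=1: → [8,19),[7,18),[6,17),[5,16),[4,15),[3,14),[2,13),[1,12),[0,11); WM=−∞
i=3 t=10 v=2: → [10,21),[9,20),[8,19),[7,18),[6,17),[5,16),[4,15),[3,14),[2,13),[1,12),[0,11); WM=10
i=4 t=11 v=6: → [11,22),[10,21),[9,20),[8,19),[7,18),[6,17),[5,16),[4,15),[3,14),[2,13),[1,12); WM=10
i=5 t=6 v=1: DROP (t<10-0); WM=10
i=6 t=15 v=4: → [15,26),[14,25),[13,24),[12,23),[11,22),[10,21),[9,20),[8,19),[7,18),[6,17),[5,16); WM=10
i=7 t=21 v=9: → [21,32),[20,31),[19,30),[18,29),[17,28),[16,27),[15,26),[14,25),[13,24),[12,23),[11,22); WM=21; [0,11) fires=4 [1,12) fires=5 [2,13) fires=5 [3,14) fires=4 [4,15) fires=4 [5,16) fires=4 [6,17) fires=4 [7,18) fires=4 [8,19) fires=4 [9,20) fires=3 [10,21) fires=3
i=8 t=22 v=8: → [22,33),[21,32),[20,31),[19,30),[18,29),[17,28),[16,27),[15,26),[14,25),[13,24),[12,23); WM=21
i=9 t=30 v=2: → [30,41),[29,40),[28,39),[27,38),[26,37),[25,36),[24,35),[23,34),[22,33),[21,32),[20,31); WM=21
i=10 t=32 v=6: → [32,43),[31,42),[30,41),[29,40),[28,39),[27,38),[26,37),[25,36),[24,35),[23,34),[22,33); WM=21
i=11 t=33 v=7: → [33,44),[32,43),[31,42),[30,41),[29,40),[28,39),[27,38),[26,37),[25,36),[24,35),[23,34); WM=33; [11,22) fires=3 [12,23) fires=3 [13,24) fires=3 [14,25) fires=3 [15,26) fires=3 [16,27) fires=2 [17,28) fires=2 [18,29) fires=2 [19,30) fires=2 [20,31) fires=3 [21,32) fires=3 [22,33) fires=3
i=12 t=19 v=7: DROP (t<33-0); WM=33
i=13 t=38 v=1: → [38,49),[37,48),[36,47),[35,46),[34,45),[33,44),[32,43),[31,42),[30,41),[29,40),[28,39); WM=33
i=14 t=32 v=7: DROP (t<33-0); WM=33
i=15 t=38 v=4: → [38,49),[37,48),[36,47),[35,46),[34,45),[33,44),[32,43),[31,42),[30,41),[29,40),[28,39); WM=38; [23,34) fires=3 [24,35) fires=3 [25,36) fires=3 [26,37) fires=3 [27,38) fires=3
i=16 t=40 v=3: → [40,51),[39,50),[38,49),[37,48),[36,47),[35,46),[34,45),[33,44),[32,43),[31,42),[30,41); WM=38
i=17 t=32 v=8: DROP (t<38-0); WM=38

5 12 14 17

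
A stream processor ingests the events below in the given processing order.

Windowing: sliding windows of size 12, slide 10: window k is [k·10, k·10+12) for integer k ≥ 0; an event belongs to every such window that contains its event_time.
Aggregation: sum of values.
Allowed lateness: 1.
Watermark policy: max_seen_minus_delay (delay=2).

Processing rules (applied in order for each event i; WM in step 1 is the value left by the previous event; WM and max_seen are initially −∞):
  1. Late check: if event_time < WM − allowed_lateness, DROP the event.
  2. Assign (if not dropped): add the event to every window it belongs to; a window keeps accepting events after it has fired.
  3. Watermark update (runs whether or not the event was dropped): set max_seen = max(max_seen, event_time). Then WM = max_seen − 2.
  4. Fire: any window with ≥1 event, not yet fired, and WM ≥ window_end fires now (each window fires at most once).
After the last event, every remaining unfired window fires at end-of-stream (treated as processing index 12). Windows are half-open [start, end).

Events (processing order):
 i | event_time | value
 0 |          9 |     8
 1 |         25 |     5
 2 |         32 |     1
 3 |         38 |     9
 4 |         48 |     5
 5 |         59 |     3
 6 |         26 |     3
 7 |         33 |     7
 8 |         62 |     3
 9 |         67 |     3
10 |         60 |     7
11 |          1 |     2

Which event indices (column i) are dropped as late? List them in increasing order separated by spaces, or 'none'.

i=0 t=9 v=8: → [0,12); WM=7
i=1 t=25 v=5: → [20,32); WM=23; [0,12) fires=8
i=2 t=32 v=1: → [30,42); WM=30
i=3 t=38 v=9: → [30,42); WM=36; [20,32) fires=5
i=4 t=48 v=5: → [40,52); WM=46; [30,42) fires=10
i=5 t=59 v=3: → [50,62); WM=57; [40,52) fires=5
i=6 t=26 v=3: DROP (t<57-1); WM=57
i=7 t=33 v=7: DROP (t<57-1); WM=57
i=8 t=62 v=3: → [60,72); WM=60
i=9 t=67 v=3: → [60,72); WM=65; [50,62) fires=3
i=10 t=60 v=7: DROP (t<65-1); WM=65
i=11 t=1 v=2: DROP (t<65-1); WM=65

6 7 10 11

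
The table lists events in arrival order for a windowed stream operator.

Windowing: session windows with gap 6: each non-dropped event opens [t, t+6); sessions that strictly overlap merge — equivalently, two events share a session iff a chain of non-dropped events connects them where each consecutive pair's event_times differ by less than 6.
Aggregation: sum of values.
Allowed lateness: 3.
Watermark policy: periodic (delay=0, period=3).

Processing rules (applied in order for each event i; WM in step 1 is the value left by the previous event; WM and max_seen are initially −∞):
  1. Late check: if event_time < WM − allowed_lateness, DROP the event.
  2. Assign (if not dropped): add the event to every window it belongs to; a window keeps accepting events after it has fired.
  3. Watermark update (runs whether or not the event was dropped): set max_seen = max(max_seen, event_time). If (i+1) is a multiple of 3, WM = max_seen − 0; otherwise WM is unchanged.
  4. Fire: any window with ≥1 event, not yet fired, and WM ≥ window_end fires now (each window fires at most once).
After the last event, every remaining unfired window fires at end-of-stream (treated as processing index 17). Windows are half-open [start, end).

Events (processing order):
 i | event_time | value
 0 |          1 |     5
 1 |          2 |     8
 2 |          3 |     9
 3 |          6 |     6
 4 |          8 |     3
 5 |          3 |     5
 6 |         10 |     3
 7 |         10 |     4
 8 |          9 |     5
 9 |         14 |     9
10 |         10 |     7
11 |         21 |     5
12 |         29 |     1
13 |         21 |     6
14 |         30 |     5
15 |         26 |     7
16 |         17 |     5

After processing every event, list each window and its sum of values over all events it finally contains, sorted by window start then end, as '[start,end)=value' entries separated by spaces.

[1,20)=64 [21,27)=11 [29,36)=6

i=0 t=1 v=5: → [1,7); WM=−∞
i=1 t=2 v=8: → [1,8); WM=−∞
i=2 t=3 v=9: → [1,9); WM=3
i=3 t=6 v=6: → [1,12); WM=3
i=4 t=8 v=3: → [1,14); WM=3
i=5 t=3 v=5: → [1,14); WM=8
i=6 t=10 v=3: → [1,16); WM=8
i=7 t=10 v=4: → [1,16); WM=8
i=8 t=9 v=5: → [1,16); WM=10
i=9 t=14 v=9: → [1,20); WM=10
i=10 t=10 v=7: → [1,20); WM=10
i=11 t=21 v=5: → [21,27); WM=21
i=12 t=29 v=1: → [29,35); WM=21
i=13 t=21 v=6: → [21,27); WM=21
i=14 t=30 v=5: → [29,36); WM=30
i=15 t=26 v=7: DROP (t<30-3); WM=30
i=16 t=17 v=5: DROP (t<30-3); WM=30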